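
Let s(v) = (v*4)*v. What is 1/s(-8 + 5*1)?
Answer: 1/36 ≈ 0.027778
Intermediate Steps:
s(v) = 4*v² (s(v) = (4*v)*v = 4*v²)
1/s(-8 + 5*1) = 1/(4*(-8 + 5*1)²) = 1/(4*(-8 + 5)²) = 1/(4*(-3)²) = 1/(4*9) = 1/36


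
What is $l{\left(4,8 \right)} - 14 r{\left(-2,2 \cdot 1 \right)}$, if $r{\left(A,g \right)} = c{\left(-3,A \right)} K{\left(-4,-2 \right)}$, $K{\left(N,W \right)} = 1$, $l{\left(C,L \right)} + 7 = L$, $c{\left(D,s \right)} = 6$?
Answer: $-83$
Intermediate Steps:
$l{\left(C,L \right)} = -7 + L$
$r{\left(A,g \right)} = 6$ ($r{\left(A,g \right)} = 6 \cdot 1 = 6$)
$l{\left(4,8 \right)} - 14 r{\left(-2,2 \cdot 1 \right)} = \left(-7 + 8\right) - 84 = 1 - 84 = -83$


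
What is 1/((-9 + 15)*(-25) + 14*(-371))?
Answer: -1/5344 ≈ -0.00018713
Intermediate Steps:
1/((-9 + 15)*(-25) + 14*(-371)) = 1/(6*(-25) - 5194) = 1/(-150 - 5194) = 1/(-5344) = -1/5344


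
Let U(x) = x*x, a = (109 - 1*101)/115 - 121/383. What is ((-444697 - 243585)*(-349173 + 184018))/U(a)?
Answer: 220521717857109362750/117744201 ≈ 1.8729e+12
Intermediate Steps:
a = -10851/44045 (a = (109 - 101)*(1/115) - 121*1/383 = 8*(1/115) - 121/383 = 8/115 - 121/383 = -10851/44045 ≈ -0.24636)
U(x) = x²
((-444697 - 243585)*(-349173 + 184018))/U(a) = ((-444697 - 243585)*(-349173 + 184018))/((-10851/44045)²) = (-688282*(-165155))/(117744201/1939962025) = 113673213710*(1939962025/117744201) = 220521717857109362750/117744201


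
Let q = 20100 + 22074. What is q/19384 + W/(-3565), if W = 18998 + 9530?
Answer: -201318221/34551980 ≈ -5.8265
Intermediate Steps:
W = 28528
q = 42174
q/19384 + W/(-3565) = 42174/19384 + 28528/(-3565) = 42174*(1/19384) + 28528*(-1/3565) = 21087/9692 - 28528/3565 = -201318221/34551980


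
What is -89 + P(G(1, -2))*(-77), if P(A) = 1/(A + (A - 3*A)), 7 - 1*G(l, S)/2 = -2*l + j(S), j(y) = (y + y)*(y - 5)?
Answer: -3459/38 ≈ -91.026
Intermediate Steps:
j(y) = 2*y*(-5 + y) (j(y) = (2*y)*(-5 + y) = 2*y*(-5 + y))
G(l, S) = 14 + 4*l - 4*S*(-5 + S) (G(l, S) = 14 - 2*(-2*l + 2*S*(-5 + S)) = 14 + (4*l - 4*S*(-5 + S)) = 14 + 4*l - 4*S*(-5 + S))
P(A) = -1/A (P(A) = 1/(A - 2*A) = 1/(-A) = -1/A)
-89 + P(G(1, -2))*(-77) = -89 - 1/(14 + 4*1 - 4*(-2)*(-5 - 2))*(-77) = -89 - 1/(14 + 4 - 4*(-2)*(-7))*(-77) = -89 - 1/(14 + 4 - 56)*(-77) = -89 - 1/(-38)*(-77) = -89 - 1*(-1/38)*(-77) = -89 + (1/38)*(-77) = -89 - 77/38 = -3459/38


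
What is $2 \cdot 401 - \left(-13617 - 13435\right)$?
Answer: $27854$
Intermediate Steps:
$2 \cdot 401 - \left(-13617 - 13435\right) = 802 - -27052 = 802 + 27052 = 27854$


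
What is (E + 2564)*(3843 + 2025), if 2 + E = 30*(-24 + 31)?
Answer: 16266096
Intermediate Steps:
E = 208 (E = -2 + 30*(-24 + 31) = -2 + 30*7 = -2 + 210 = 208)
(E + 2564)*(3843 + 2025) = (208 + 2564)*(3843 + 2025) = 2772*5868 = 16266096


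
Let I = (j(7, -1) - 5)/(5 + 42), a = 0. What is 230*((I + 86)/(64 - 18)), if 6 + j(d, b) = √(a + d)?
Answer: 20155/47 + 5*√7/47 ≈ 429.11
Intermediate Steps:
j(d, b) = -6 + √d (j(d, b) = -6 + √(0 + d) = -6 + √d)
I = -11/47 + √7/47 (I = ((-6 + √7) - 5)/(5 + 42) = (-11 + √7)/47 = (-11 + √7)*(1/47) = -11/47 + √7/47 ≈ -0.17775)
230*((I + 86)/(64 - 18)) = 230*(((-11/47 + √7/47) + 86)/(64 - 18)) = 230*((4031/47 + √7/47)/46) = 230*((4031/47 + √7/47)*(1/46)) = 230*(4031/2162 + √7/2162) = 20155/47 + 5*√7/47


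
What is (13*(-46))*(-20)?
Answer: 11960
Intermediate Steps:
(13*(-46))*(-20) = -598*(-20) = 11960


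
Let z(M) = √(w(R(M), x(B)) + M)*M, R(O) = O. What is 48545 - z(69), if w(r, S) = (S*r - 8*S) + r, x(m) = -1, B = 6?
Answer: 48545 - 69*√77 ≈ 47940.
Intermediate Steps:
w(r, S) = r - 8*S + S*r (w(r, S) = (-8*S + S*r) + r = r - 8*S + S*r)
z(M) = M*√(8 + M) (z(M) = √((M - 8*(-1) - M) + M)*M = √((M + 8 - M) + M)*M = √(8 + M)*M = M*√(8 + M))
48545 - z(69) = 48545 - 69*√(8 + 69) = 48545 - 69*√77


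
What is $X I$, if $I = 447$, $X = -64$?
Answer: $-28608$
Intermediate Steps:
$X I = \left(-64\right) 447 = -28608$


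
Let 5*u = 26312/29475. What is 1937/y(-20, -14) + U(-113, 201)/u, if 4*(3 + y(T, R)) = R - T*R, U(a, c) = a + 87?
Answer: -26468863/154836 ≈ -170.95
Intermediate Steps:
u = 26312/147375 (u = (26312/29475)/5 = (26312*(1/29475))/5 = (1/5)*(26312/29475) = 26312/147375 ≈ 0.17854)
U(a, c) = 87 + a
y(T, R) = -3 + R/4 - R*T/4 (y(T, R) = -3 + (R - T*R)/4 = -3 + (R - R*T)/4 = -3 + (R/4 - R*T/4) = -3 + R/4 - R*T/4)
1937/y(-20, -14) + U(-113, 201)/u = 1937/(-3 + (1/4)*(-14) - 1/4*(-14)*(-20)) + (87 - 113)/(26312/147375) = 1937/(-3 - 7/2 - 70) - 26*147375/26312 = 1937/(-153/2) - 147375/1012 = 1937*(-2/153) - 147375/1012 = -3874/153 - 147375/1012 = -26468863/154836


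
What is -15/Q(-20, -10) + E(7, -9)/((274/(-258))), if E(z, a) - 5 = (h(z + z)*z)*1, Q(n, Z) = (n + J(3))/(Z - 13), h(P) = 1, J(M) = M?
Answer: -73581/2329 ≈ -31.593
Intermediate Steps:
Q(n, Z) = (3 + n)/(-13 + Z) (Q(n, Z) = (n + 3)/(Z - 13) = (3 + n)/(-13 + Z))
E(z, a) = 5 + z (E(z, a) = 5 + (1*z)*1 = 5 + z*1 = 5 + z)
-15/Q(-20, -10) + E(7, -9)/((274/(-258))) = -15*(-13 - 10)/(3 - 20) + (5 + 7)/((274/(-258))) = -15/(-17/(-23)) + 12/((274*(-1/258))) = -15/((-1/23*(-17))) + 12/(-137/129) = -15/17/23 + 12*(-129/137) = -15*23/17 - 1548/137 = -345/17 - 1548/137 = -73581/2329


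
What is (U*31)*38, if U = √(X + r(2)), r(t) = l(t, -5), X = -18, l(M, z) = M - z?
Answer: 1178*I*√11 ≈ 3907.0*I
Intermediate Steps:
r(t) = 5 + t (r(t) = t - 1*(-5) = t + 5 = 5 + t)
U = I*√11 (U = √(-18 + (5 + 2)) = √(-18 + 7) = √(-11) = I*√11 ≈ 3.3166*I)
(U*31)*38 = ((I*√11)*31)*38 = (31*I*√11)*38 = 1178*I*√11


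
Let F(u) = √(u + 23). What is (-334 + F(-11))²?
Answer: 111568 - 1336*√3 ≈ 1.0925e+5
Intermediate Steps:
F(u) = √(23 + u)
(-334 + F(-11))² = (-334 + √(23 - 11))² = (-334 + √12)² = (-334 + 2*√3)²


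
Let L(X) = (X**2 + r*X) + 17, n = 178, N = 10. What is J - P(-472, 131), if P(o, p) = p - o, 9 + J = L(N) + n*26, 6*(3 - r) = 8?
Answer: 12449/3 ≈ 4149.7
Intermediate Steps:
r = 5/3 (r = 3 - 1/6*8 = 3 - 4/3 = 5/3 ≈ 1.6667)
L(X) = 17 + X**2 + 5*X/3 (L(X) = (X**2 + 5*X/3) + 17 = 17 + X**2 + 5*X/3)
J = 14258/3 (J = -9 + ((17 + 10**2 + (5/3)*10) + 178*26) = -9 + ((17 + 100 + 50/3) + 4628) = -9 + (401/3 + 4628) = -9 + 14285/3 = 14258/3 ≈ 4752.7)
J - P(-472, 131) = 14258/3 - (131 - 1*(-472)) = 14258/3 - (131 + 472) = 14258/3 - 1*603 = 14258/3 - 603 = 12449/3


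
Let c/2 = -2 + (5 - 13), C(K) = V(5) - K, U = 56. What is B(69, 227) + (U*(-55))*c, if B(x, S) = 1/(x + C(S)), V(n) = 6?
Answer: 9363199/152 ≈ 61600.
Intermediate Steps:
C(K) = 6 - K
B(x, S) = 1/(6 + x - S) (B(x, S) = 1/(x + (6 - S)) = 1/(6 + x - S))
c = -20 (c = 2*(-2 + (5 - 13)) = 2*(-2 - 8) = 2*(-10) = -20)
B(69, 227) + (U*(-55))*c = 1/(6 + 69 - 1*227) + (56*(-55))*(-20) = 1/(6 + 69 - 227) - 3080*(-20) = 1/(-152) + 61600 = -1/152 + 61600 = 9363199/152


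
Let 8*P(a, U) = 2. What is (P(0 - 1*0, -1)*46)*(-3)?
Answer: -69/2 ≈ -34.500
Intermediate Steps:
P(a, U) = ¼ (P(a, U) = (⅛)*2 = ¼)
(P(0 - 1*0, -1)*46)*(-3) = ((¼)*46)*(-3) = (23/2)*(-3) = -69/2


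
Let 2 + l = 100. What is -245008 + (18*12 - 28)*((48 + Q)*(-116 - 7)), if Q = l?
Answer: -3621112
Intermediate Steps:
l = 98 (l = -2 + 100 = 98)
Q = 98
-245008 + (18*12 - 28)*((48 + Q)*(-116 - 7)) = -245008 + (18*12 - 28)*((48 + 98)*(-116 - 7)) = -245008 + (216 - 28)*(146*(-123)) = -245008 + 188*(-17958) = -245008 - 3376104 = -3621112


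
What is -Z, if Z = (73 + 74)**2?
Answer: -21609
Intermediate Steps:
Z = 21609 (Z = 147**2 = 21609)
-Z = -1*21609 = -21609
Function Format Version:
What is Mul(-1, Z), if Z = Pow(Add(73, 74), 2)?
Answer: -21609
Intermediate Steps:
Z = 21609 (Z = Pow(147, 2) = 21609)
Mul(-1, Z) = Mul(-1, 21609) = -21609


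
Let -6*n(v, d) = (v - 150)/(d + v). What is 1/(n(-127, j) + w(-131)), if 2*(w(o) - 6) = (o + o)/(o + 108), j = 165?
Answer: 5244/67703 ≈ 0.077456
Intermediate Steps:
n(v, d) = -(-150 + v)/(6*(d + v)) (n(v, d) = -(v - 150)/(6*(d + v)) = -(-150 + v)/(6*(d + v)))
w(o) = 6 + o/(108 + o) (w(o) = 6 + ((o + o)/(o + 108))/2 = 6 + ((2*o)/(108 + o))/2 = 6 + (2*o/(108 + o))/2 = 6 + o/(108 + o))
1/(n(-127, j) + w(-131)) = 1/((25 - ⅙*(-127))/(165 - 127) + (648 + 7*(-131))/(108 - 131)) = 1/((25 + 127/6)/38 + (648 - 917)/(-23)) = 1/((1/38)*(277/6) - 1/23*(-269)) = 1/(277/228 + 269/23) = 1/(67703/5244) = 5244/67703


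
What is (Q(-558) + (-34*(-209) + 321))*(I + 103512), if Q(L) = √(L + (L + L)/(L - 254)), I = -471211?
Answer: -2730900473 - 9927873*I*√31465/203 ≈ -2.7309e+9 - 8.6751e+6*I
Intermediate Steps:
Q(L) = √(L + 2*L/(-254 + L)) (Q(L) = √(L + (2*L)/(-254 + L)) = √(L + 2*L/(-254 + L)))
(Q(-558) + (-34*(-209) + 321))*(I + 103512) = (√(-558*(-252 - 558)/(-254 - 558)) + (-34*(-209) + 321))*(-471211 + 103512) = (√(-558*(-810)/(-812)) + (7106 + 321))*(-367699) = (√(-558*(-1/812)*(-810)) + 7427)*(-367699) = (√(-112995/203) + 7427)*(-367699) = (27*I*√31465/203 + 7427)*(-367699) = (7427 + 27*I*√31465/203)*(-367699) = -2730900473 - 9927873*I*√31465/203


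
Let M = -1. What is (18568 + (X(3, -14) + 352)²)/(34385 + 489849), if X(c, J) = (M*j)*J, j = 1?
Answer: 76262/262117 ≈ 0.29095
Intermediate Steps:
X(c, J) = -J (X(c, J) = (-1*1)*J = -J)
(18568 + (X(3, -14) + 352)²)/(34385 + 489849) = (18568 + (-1*(-14) + 352)²)/(34385 + 489849) = (18568 + (14 + 352)²)/524234 = (18568 + 366²)*(1/524234) = (18568 + 133956)*(1/524234) = 152524*(1/524234) = 76262/262117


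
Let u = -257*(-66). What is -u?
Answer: -16962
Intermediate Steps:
u = 16962
-u = -1*16962 = -16962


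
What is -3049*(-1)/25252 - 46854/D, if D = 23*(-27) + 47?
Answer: 592453667/7247324 ≈ 81.748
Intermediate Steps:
D = -574 (D = -621 + 47 = -574)
-3049*(-1)/25252 - 46854/D = -3049*(-1)/25252 - 46854/(-574) = 3049*(1/25252) - 46854*(-1/574) = 3049/25252 + 23427/287 = 592453667/7247324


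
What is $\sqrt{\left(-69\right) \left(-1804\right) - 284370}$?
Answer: $9 i \sqrt{1974} \approx 399.87 i$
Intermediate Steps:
$\sqrt{\left(-69\right) \left(-1804\right) - 284370} = \sqrt{124476 - 284370} = \sqrt{-159894} = 9 i \sqrt{1974}$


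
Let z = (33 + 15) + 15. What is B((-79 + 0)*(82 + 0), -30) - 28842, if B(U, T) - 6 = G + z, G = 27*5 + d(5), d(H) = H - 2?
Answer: -28635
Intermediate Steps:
d(H) = -2 + H
z = 63 (z = 48 + 15 = 63)
G = 138 (G = 27*5 + (-2 + 5) = 135 + 3 = 138)
B(U, T) = 207 (B(U, T) = 6 + (138 + 63) = 6 + 201 = 207)
B((-79 + 0)*(82 + 0), -30) - 28842 = 207 - 28842 = -28635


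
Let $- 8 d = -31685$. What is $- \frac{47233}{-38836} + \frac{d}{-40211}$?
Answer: $\frac{3490942661}{3123268792} \approx 1.1177$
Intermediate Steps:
$d = \frac{31685}{8}$ ($d = \left(- \frac{1}{8}\right) \left(-31685\right) = \frac{31685}{8} \approx 3960.6$)
$- \frac{47233}{-38836} + \frac{d}{-40211} = - \frac{47233}{-38836} + \frac{31685}{8 \left(-40211\right)} = \left(-47233\right) \left(- \frac{1}{38836}\right) + \frac{31685}{8} \left(- \frac{1}{40211}\right) = \frac{47233}{38836} - \frac{31685}{321688} = \frac{3490942661}{3123268792}$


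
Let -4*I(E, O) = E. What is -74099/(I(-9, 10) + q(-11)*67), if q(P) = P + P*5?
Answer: 296396/17679 ≈ 16.765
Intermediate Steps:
q(P) = 6*P (q(P) = P + 5*P = 6*P)
I(E, O) = -E/4
-74099/(I(-9, 10) + q(-11)*67) = -74099/(-¼*(-9) + (6*(-11))*67) = -74099/(9/4 - 66*67) = -74099/(9/4 - 4422) = -74099/(-17679/4) = -74099*(-4/17679) = 296396/17679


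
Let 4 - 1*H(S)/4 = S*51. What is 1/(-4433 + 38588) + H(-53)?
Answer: 369830341/34155 ≈ 10828.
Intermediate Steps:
H(S) = 16 - 204*S (H(S) = 16 - 4*S*51 = 16 - 204*S)
1/(-4433 + 38588) + H(-53) = 1/(-4433 + 38588) + (16 - 204*(-53)) = 1/34155 + (16 + 10812) = 1/34155 + 10828 = 369830341/34155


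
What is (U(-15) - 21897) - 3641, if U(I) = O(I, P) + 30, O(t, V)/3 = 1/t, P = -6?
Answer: -127541/5 ≈ -25508.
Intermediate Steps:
O(t, V) = 3/t
U(I) = 30 + 3/I (U(I) = 3/I + 30 = 30 + 3/I)
(U(-15) - 21897) - 3641 = ((30 + 3/(-15)) - 21897) - 3641 = ((30 + 3*(-1/15)) - 21897) - 3641 = ((30 - ⅕) - 21897) - 3641 = (149/5 - 21897) - 3641 = -109336/5 - 3641 = -127541/5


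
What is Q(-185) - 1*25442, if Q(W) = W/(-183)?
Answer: -4655701/183 ≈ -25441.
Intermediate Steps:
Q(W) = -W/183 (Q(W) = W*(-1/183) = -W/183)
Q(-185) - 1*25442 = -1/183*(-185) - 1*25442 = 185/183 - 25442 = -4655701/183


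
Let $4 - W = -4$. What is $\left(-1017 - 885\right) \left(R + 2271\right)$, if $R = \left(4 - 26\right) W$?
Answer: $-3984690$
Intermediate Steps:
$W = 8$ ($W = 4 - -4 = 4 + 4 = 8$)
$R = -176$ ($R = \left(4 - 26\right) 8 = \left(-22\right) 8 = -176$)
$\left(-1017 - 885\right) \left(R + 2271\right) = \left(-1017 - 885\right) \left(-176 + 2271\right) = \left(-1902\right) 2095 = -3984690$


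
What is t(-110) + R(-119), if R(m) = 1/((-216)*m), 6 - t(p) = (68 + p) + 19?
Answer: 745417/25704 ≈ 29.000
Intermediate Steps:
t(p) = -81 - p (t(p) = 6 - ((68 + p) + 19) = 6 - (87 + p) = 6 + (-87 - p) = -81 - p)
R(m) = -1/(216*m)
t(-110) + R(-119) = (-81 - 1*(-110)) - 1/216/(-119) = (-81 + 110) - 1/216*(-1/119) = 29 + 1/25704 = 745417/25704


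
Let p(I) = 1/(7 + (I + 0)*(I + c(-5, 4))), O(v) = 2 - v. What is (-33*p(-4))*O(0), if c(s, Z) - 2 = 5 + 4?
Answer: 22/7 ≈ 3.1429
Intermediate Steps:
c(s, Z) = 11 (c(s, Z) = 2 + (5 + 4) = 2 + 9 = 11)
p(I) = 1/(7 + I*(11 + I)) (p(I) = 1/(7 + (I + 0)*(I + 11)) = 1/(7 + I*(11 + I)))
(-33*p(-4))*O(0) = (-33/(7 + (-4)² + 11*(-4)))*(2 - 1*0) = (-33/(7 + 16 - 44))*(2 + 0) = -33/(-21)*2 = -33*(-1/21)*2 = (11/7)*2 = 22/7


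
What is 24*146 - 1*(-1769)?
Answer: 5273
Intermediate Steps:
24*146 - 1*(-1769) = 3504 + 1769 = 5273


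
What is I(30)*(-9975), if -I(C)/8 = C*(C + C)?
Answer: 143640000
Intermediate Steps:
I(C) = -16*C² (I(C) = -8*C*(C + C) = -8*C*2*C = -16*C²)
I(30)*(-9975) = -16*30²*(-9975) = -16*900*(-9975) = -14400*(-9975) = 143640000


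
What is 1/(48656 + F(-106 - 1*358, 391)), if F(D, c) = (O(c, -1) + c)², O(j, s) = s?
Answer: 1/200756 ≈ 4.9812e-6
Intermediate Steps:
F(D, c) = (-1 + c)²
1/(48656 + F(-106 - 1*358, 391)) = 1/(48656 + (-1 + 391)²) = 1/(48656 + 390²) = 1/(48656 + 152100) = 1/200756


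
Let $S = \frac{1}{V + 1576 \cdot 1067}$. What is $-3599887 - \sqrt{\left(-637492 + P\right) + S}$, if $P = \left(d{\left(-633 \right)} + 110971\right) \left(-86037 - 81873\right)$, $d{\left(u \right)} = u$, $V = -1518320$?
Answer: $-3599887 - \frac{i \sqrt{123475287679550922894}}{81636} \approx -3.5999 \cdot 10^{6} - 1.3612 \cdot 10^{5} i$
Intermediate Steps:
$P = -18526853580$ ($P = \left(-633 + 110971\right) \left(-86037 - 81873\right) = 110338 \left(-167910\right) = -18526853580$)
$S = \frac{1}{163272}$ ($S = \frac{1}{-1518320 + 1576 \cdot 1067} = \frac{1}{-1518320 + 1681592} = \frac{1}{163272} \approx 6.1247 \cdot 10^{-6}$)
$-3599887 - \sqrt{\left(-637492 + P\right) + S} = -3599887 - \sqrt{\left(-637492 - 18526853580\right) + \frac{1}{163272}} = -3599887 - \sqrt{-18527491072 + \frac{1}{163272}} = -3599887 - \sqrt{- \frac{3025020522307583}{163272}} = -3599887 - \frac{i \sqrt{123475287679550922894}}{81636}$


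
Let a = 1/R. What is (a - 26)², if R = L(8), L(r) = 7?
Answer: 32761/49 ≈ 668.59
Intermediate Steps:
R = 7
a = ⅐ (a = 1/7 = ⅐ ≈ 0.14286)
(a - 26)² = (⅐ - 26)² = (-181/7)² = 32761/49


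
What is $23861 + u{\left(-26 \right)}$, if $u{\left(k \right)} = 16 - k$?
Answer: $23903$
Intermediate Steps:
$23861 + u{\left(-26 \right)} = 23861 + \left(16 - -26\right) = 23861 + \left(16 + 26\right) = 23861 + 42 = 23903$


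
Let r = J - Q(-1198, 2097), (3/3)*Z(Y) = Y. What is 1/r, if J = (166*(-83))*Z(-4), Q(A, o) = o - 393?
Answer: 1/53408 ≈ 1.8724e-5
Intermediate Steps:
Z(Y) = Y
Q(A, o) = -393 + o
J = 55112 (J = (166*(-83))*(-4) = -13778*(-4) = 55112)
r = 53408 (r = 55112 - (-393 + 2097) = 55112 - 1*1704 = 55112 - 1704 = 53408)
1/r = 1/53408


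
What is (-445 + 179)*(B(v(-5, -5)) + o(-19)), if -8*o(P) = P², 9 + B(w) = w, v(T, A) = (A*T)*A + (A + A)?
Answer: 201229/4 ≈ 50307.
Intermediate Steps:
v(T, A) = 2*A + T*A² (v(T, A) = T*A² + 2*A = 2*A + T*A²)
B(w) = -9 + w
o(P) = -P²/8
(-445 + 179)*(B(v(-5, -5)) + o(-19)) = (-445 + 179)*((-9 - 5*(2 - 5*(-5))) - ⅛*(-19)²) = -266*((-9 - 5*(2 + 25)) - ⅛*361) = -266*((-9 - 5*27) - 361/8) = -266*((-9 - 135) - 361/8) = -266*(-144 - 361/8) = -266*(-1513/8) = 201229/4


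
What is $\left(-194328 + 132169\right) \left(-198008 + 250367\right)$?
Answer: $-3254583081$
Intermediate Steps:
$\left(-194328 + 132169\right) \left(-198008 + 250367\right) = \left(-62159\right) 52359 = -3254583081$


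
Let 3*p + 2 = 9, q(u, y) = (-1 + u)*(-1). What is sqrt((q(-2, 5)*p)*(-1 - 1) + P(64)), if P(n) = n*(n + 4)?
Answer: 3*sqrt(482) ≈ 65.864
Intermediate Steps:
q(u, y) = 1 - u
p = 7/3 (p = -2/3 + (1/3)*9 = -2/3 + 3 = 7/3 ≈ 2.3333)
P(n) = n*(4 + n)
sqrt((q(-2, 5)*p)*(-1 - 1) + P(64)) = sqrt(((1 - 1*(-2))*(7/3))*(-1 - 1) + 64*(4 + 64)) = sqrt(((1 + 2)*(7/3))*(-2) + 64*68) = sqrt((3*(7/3))*(-2) + 4352) = sqrt(7*(-2) + 4352) = sqrt(-14 + 4352) = sqrt(4338) = 3*sqrt(482)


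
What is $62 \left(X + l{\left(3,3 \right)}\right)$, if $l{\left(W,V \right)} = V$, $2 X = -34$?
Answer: $-868$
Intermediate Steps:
$X = -17$ ($X = \frac{1}{2} \left(-34\right) = -17$)
$62 \left(X + l{\left(3,3 \right)}\right) = 62 \left(-17 + 3\right) = 62 \left(-14\right) = -868$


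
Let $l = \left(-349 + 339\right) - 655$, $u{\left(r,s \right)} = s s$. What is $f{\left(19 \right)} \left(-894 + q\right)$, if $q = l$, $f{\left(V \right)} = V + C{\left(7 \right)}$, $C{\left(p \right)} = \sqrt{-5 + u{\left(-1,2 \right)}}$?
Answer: $-29621 - 1559 i \approx -29621.0 - 1559.0 i$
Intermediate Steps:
$u{\left(r,s \right)} = s^{2}$
$C{\left(p \right)} = i$ ($C{\left(p \right)} = \sqrt{-5 + 2^{2}} = \sqrt{-5 + 4} = \sqrt{-1} = i$)
$f{\left(V \right)} = i + V$ ($f{\left(V \right)} = V + i = i + V$)
$l = -665$ ($l = -10 - 655 = -665$)
$q = -665$
$f{\left(19 \right)} \left(-894 + q\right) = \left(i + 19\right) \left(-894 - 665\right) = \left(19 + i\right) \left(-1559\right) = -29621 - 1559 i$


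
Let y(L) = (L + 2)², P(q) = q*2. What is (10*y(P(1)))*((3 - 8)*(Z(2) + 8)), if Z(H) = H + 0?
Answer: -8000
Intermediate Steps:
P(q) = 2*q
Z(H) = H
y(L) = (2 + L)²
(10*y(P(1)))*((3 - 8)*(Z(2) + 8)) = (10*(2 + 2*1)²)*((3 - 8)*(2 + 8)) = (10*(2 + 2)²)*(-5*10) = (10*4²)*(-50) = (10*16)*(-50) = 160*(-50) = -8000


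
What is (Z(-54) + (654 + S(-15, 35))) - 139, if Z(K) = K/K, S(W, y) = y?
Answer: 551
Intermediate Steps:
Z(K) = 1
(Z(-54) + (654 + S(-15, 35))) - 139 = (1 + (654 + 35)) - 139 = (1 + 689) - 139 = 690 - 139 = 551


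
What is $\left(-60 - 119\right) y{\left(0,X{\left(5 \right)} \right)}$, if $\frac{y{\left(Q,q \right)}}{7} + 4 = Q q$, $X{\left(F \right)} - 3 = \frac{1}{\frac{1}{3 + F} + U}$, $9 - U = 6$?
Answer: $5012$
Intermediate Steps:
$U = 3$ ($U = 9 - 6 = 3$)
$X{\left(F \right)} = 3 + \frac{1}{3 + \frac{1}{3 + F}}$ ($X{\left(F \right)} = 3 + \frac{1}{\frac{1}{3 + F} + 3} = 3 + \frac{1}{3 + \frac{1}{3 + F}}$)
$y{\left(Q,q \right)} = -28 + 7 Q q$
$\left(-60 - 119\right) y{\left(0,X{\left(5 \right)} \right)} = \left(-60 - 119\right) \left(-28 + 7 \cdot 0 \frac{33 + 10 \cdot 5}{10 + 3 \cdot 5}\right) = - 179 \left(-28 + 7 \cdot 0 \frac{33 + 50}{10 + 15}\right) = - 179 \left(-28 + 7 \cdot 0 \cdot \frac{1}{25} \cdot 83\right) = - 179 \left(-28 + 7 \cdot 0 \cdot \frac{83}{25}\right) = - 179 \left(-28 + 0\right) = \left(-179\right) \left(-28\right) = 5012$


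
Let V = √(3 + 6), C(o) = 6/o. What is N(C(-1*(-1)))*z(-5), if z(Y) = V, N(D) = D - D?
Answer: 0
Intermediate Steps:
V = 3 (V = √9 = 3)
N(D) = 0
z(Y) = 3
N(C(-1*(-1)))*z(-5) = 0*3 = 0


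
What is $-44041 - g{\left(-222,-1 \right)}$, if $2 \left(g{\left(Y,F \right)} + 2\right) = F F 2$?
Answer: $-44040$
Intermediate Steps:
$g{\left(Y,F \right)} = -2 + F^{2}$ ($g{\left(Y,F \right)} = -2 + \frac{F F 2}{2} = -2 + \frac{F^{2} \cdot 2}{2} = -2 + \frac{2 F^{2}}{2} = -2 + F^{2}$)
$-44041 - g{\left(-222,-1 \right)} = -44041 - \left(-2 + \left(-1\right)^{2}\right) = -44041 - \left(-2 + 1\right) = -44041 - -1 = -44041 + 1 = -44040$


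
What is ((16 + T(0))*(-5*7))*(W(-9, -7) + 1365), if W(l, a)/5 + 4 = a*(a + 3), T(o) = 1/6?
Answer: -1680525/2 ≈ -8.4026e+5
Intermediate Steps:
T(o) = ⅙
W(l, a) = -20 + 5*a*(3 + a) (W(l, a) = -20 + 5*(a*(a + 3)) = -20 + 5*(a*(3 + a)) = -20 + 5*a*(3 + a))
((16 + T(0))*(-5*7))*(W(-9, -7) + 1365) = ((16 + ⅙)*(-5*7))*((-20 + 5*(-7)² + 15*(-7)) + 1365) = ((97/6)*(-35))*((-20 + 5*49 - 105) + 1365) = -3395*((-20 + 245 - 105) + 1365)/6 = -3395*(120 + 1365)/6 = -3395/6*1485 = -1680525/2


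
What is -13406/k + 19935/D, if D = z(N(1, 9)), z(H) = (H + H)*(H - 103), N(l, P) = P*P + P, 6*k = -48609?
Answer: -5783705/842556 ≈ -6.8645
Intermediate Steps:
k = -16203/2 (k = (1/6)*(-48609) = -16203/2 ≈ -8101.5)
N(l, P) = P + P**2 (N(l, P) = P**2 + P = P + P**2)
z(H) = 2*H*(-103 + H) (z(H) = (2*H)*(-103 + H) = 2*H*(-103 + H))
D = -2340 (D = 2*(9*(1 + 9))*(-103 + 9*(1 + 9)) = 2*(9*10)*(-103 + 9*10) = 2*90*(-103 + 90) = 2*90*(-13) = -2340)
-13406/k + 19935/D = -13406/(-16203/2) + 19935/(-2340) = -13406*(-2/16203) + 19935*(-1/2340) = 26812/16203 - 443/52 = -5783705/842556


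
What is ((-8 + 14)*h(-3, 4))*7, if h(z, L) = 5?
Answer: 210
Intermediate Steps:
((-8 + 14)*h(-3, 4))*7 = ((-8 + 14)*5)*7 = (6*5)*7 = 30*7 = 210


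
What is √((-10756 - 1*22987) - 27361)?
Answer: 4*I*√3819 ≈ 247.19*I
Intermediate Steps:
√((-10756 - 1*22987) - 27361) = √((-10756 - 22987) - 27361) = √(-33743 - 27361) = √(-61104) = 4*I*√3819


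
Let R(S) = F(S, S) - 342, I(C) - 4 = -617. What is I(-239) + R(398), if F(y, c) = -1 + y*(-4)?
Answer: -2548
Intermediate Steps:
F(y, c) = -1 - 4*y
I(C) = -613 (I(C) = 4 - 617 = -613)
R(S) = -343 - 4*S (R(S) = (-1 - 4*S) - 342 = -343 - 4*S)
I(-239) + R(398) = -613 + (-343 - 4*398) = -613 + (-343 - 1592) = -613 - 1935 = -2548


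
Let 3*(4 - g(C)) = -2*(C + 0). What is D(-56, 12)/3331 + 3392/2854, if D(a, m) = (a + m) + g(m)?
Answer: 5603712/4753337 ≈ 1.1789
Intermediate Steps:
g(C) = 4 + 2*C/3 (g(C) = 4 - (-2)*(C + 0)/3 = 4 - (-2)*C/3 = 4 + 2*C/3)
D(a, m) = 4 + a + 5*m/3 (D(a, m) = (a + m) + (4 + 2*m/3) = 4 + a + 5*m/3)
D(-56, 12)/3331 + 3392/2854 = (4 - 56 + (5/3)*12)/3331 + 3392/2854 = (4 - 56 + 20)*(1/3331) + 3392*(1/2854) = -32*1/3331 + 1696/1427 = -32/3331 + 1696/1427 = 5603712/4753337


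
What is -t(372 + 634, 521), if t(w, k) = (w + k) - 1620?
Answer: 93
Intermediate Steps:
t(w, k) = -1620 + k + w (t(w, k) = (k + w) - 1620 = -1620 + k + w)
-t(372 + 634, 521) = -(-1620 + 521 + (372 + 634)) = -(-1620 + 521 + 1006) = -1*(-93) = 93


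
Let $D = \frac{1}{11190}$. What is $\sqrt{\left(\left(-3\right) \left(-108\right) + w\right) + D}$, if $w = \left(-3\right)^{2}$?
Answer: $\frac{\sqrt{41696972490}}{11190} \approx 18.248$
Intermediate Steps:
$D = \frac{1}{11190} \approx 8.9366 \cdot 10^{-5}$
$w = 9$
$\sqrt{\left(\left(-3\right) \left(-108\right) + w\right) + D} = \sqrt{\left(\left(-3\right) \left(-108\right) + 9\right) + \frac{1}{11190}} = \sqrt{\left(324 + 9\right) + \frac{1}{11190}} = \sqrt{333 + \frac{1}{11190}} = \sqrt{\frac{3726271}{11190}} = \frac{\sqrt{41696972490}}{11190}$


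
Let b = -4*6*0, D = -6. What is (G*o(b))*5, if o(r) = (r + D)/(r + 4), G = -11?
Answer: 165/2 ≈ 82.500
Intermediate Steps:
b = 0 (b = -24*0 = 0)
o(r) = (-6 + r)/(4 + r) (o(r) = (r - 6)/(r + 4) = (-6 + r)/(4 + r))
(G*o(b))*5 = -11*(-6 + 0)/(4 + 0)*5 = -11*(-6)/4*5 = -11*(-3/2)*5 = (33/2)*5 = 165/2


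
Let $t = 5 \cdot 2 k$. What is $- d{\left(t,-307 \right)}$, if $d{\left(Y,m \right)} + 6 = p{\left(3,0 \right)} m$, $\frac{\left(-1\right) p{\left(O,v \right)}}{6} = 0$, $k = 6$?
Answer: $6$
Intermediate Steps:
$p{\left(O,v \right)} = 0$ ($p{\left(O,v \right)} = \left(-6\right) 0 = 0$)
$t = 60$ ($t = 5 \cdot 2 \cdot 6 = 10 \cdot 6 = 60$)
$d{\left(Y,m \right)} = -6$ ($d{\left(Y,m \right)} = -6 + 0 m = -6 + 0 = -6$)
$- d{\left(t,-307 \right)} = \left(-1\right) \left(-6\right) = 6$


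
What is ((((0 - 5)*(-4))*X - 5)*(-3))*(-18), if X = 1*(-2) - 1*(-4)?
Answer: 1890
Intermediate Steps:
X = 2 (X = -2 + 4 = 2)
((((0 - 5)*(-4))*X - 5)*(-3))*(-18) = ((((0 - 5)*(-4))*2 - 5)*(-3))*(-18) = ((-5*(-4)*2 - 5)*(-3))*(-18) = ((20*2 - 5)*(-3))*(-18) = ((40 - 5)*(-3))*(-18) = (35*(-3))*(-18) = -105*(-18) = 1890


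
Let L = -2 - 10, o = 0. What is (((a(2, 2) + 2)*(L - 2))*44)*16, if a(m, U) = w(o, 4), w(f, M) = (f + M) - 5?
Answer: -9856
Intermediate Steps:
L = -12
w(f, M) = -5 + M + f (w(f, M) = (M + f) - 5 = -5 + M + f)
a(m, U) = -1 (a(m, U) = -5 + 4 + 0 = -1)
(((a(2, 2) + 2)*(L - 2))*44)*16 = (((-1 + 2)*(-12 - 2))*44)*16 = ((1*(-14))*44)*16 = -14*44*16 = -616*16 = -9856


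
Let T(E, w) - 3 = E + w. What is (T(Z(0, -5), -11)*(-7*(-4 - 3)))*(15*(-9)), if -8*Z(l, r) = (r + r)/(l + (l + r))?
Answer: 218295/4 ≈ 54574.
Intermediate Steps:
Z(l, r) = -r/(4*(r + 2*l)) (Z(l, r) = -(r + r)/(8*(l + (l + r))) = -2*r/(8*(r + 2*l)) = -r/(4*(r + 2*l)))
T(E, w) = 3 + E + w (T(E, w) = 3 + (E + w) = 3 + E + w)
(T(Z(0, -5), -11)*(-7*(-4 - 3)))*(15*(-9)) = ((3 - 1*(-5)/(4*(-5) + 8*0) - 11)*(-7*(-4 - 3)))*(15*(-9)) = ((3 - 1*(-5)/(-20 + 0) - 11)*(-7*(-7)))*(-135) = ((3 - 1*(-5)/(-20) - 11)*49)*(-135) = ((3 - 1*(-5)*(-1/20) - 11)*49)*(-135) = ((3 - 1/4 - 11)*49)*(-135) = -33/4*49*(-135) = -1617/4*(-135) = 218295/4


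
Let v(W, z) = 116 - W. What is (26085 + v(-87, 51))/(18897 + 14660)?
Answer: 26288/33557 ≈ 0.78338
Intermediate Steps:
(26085 + v(-87, 51))/(18897 + 14660) = (26085 + (116 - 1*(-87)))/(18897 + 14660) = (26085 + (116 + 87))/33557 = (26085 + 203)*(1/33557) = 26288*(1/33557) = 26288/33557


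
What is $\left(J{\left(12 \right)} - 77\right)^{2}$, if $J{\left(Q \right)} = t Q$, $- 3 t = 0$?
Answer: $5929$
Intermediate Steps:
$t = 0$ ($t = \left(- \frac{1}{3}\right) 0 = 0$)
$J{\left(Q \right)} = 0$ ($J{\left(Q \right)} = 0 Q = 0$)
$\left(J{\left(12 \right)} - 77\right)^{2} = \left(0 - 77\right)^{2} = \left(-77\right)^{2} = 5929$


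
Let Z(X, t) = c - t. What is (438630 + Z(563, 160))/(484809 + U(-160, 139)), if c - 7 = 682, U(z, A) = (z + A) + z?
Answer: 439159/484628 ≈ 0.90618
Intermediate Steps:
U(z, A) = A + 2*z (U(z, A) = (A + z) + z = A + 2*z)
c = 689 (c = 7 + 682 = 689)
Z(X, t) = 689 - t
(438630 + Z(563, 160))/(484809 + U(-160, 139)) = (438630 + (689 - 1*160))/(484809 + (139 + 2*(-160))) = (438630 + (689 - 160))/(484809 + (139 - 320)) = (438630 + 529)/(484809 - 181) = 439159/484628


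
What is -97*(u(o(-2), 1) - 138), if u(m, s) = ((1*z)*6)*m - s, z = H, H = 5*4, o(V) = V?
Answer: 36763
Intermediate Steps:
H = 20
z = 20
u(m, s) = -s + 120*m (u(m, s) = ((1*20)*6)*m - s = (20*6)*m - s = 120*m - s = -s + 120*m)
-97*(u(o(-2), 1) - 138) = -97*((-1*1 + 120*(-2)) - 138) = -97*((-1 - 240) - 138) = -97*(-241 - 138) = -97*(-379) = 36763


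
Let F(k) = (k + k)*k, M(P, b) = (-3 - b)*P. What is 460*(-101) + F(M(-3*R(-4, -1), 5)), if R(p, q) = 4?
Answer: -28028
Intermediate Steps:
M(P, b) = P*(-3 - b)
F(k) = 2*k² (F(k) = (2*k)*k = 2*k²)
460*(-101) + F(M(-3*R(-4, -1), 5)) = 460*(-101) + 2*(-(-3*4)*(3 + 5))² = -46460 + 2*(-1*(-12)*8)² = -46460 + 2*96² = -46460 + 2*9216 = -46460 + 18432 = -28028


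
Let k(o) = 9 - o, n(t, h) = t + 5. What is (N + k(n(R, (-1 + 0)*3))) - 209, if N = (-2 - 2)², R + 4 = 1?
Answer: -186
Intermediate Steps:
R = -3 (R = -4 + 1 = -3)
N = 16 (N = (-4)² = 16)
n(t, h) = 5 + t
(N + k(n(R, (-1 + 0)*3))) - 209 = (16 + (9 - (5 - 3))) - 209 = (16 + (9 - 1*2)) - 209 = (16 + (9 - 2)) - 209 = (16 + 7) - 209 = 23 - 209 = -186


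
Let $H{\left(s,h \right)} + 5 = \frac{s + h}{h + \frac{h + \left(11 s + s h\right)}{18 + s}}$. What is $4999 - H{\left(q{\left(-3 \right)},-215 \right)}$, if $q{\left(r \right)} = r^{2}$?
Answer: $\frac{19652931}{3928} \approx 5003.3$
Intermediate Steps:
$H{\left(s,h \right)} = -5 + \frac{h + s}{h + \frac{h + 11 s + h s}{18 + s}}$ ($H{\left(s,h \right)} = -5 + \frac{s + h}{h + \frac{h + \left(11 s + s h\right)}{18 + s}} = -5 + \frac{h + s}{h + \frac{h + \left(11 s + h s\right)}{18 + s}} = -5 + \frac{h + s}{h + \frac{h + 11 s + h s}{18 + s}}$)
$4999 - H{\left(q{\left(-3 \right)},-215 \right)} = 4999 - \frac{\left(\left(-3\right)^{2}\right)^{2} - -16555 - 37 \left(-3\right)^{2} - - 1935 \left(-3\right)^{2}}{11 \left(-3\right)^{2} + 19 \left(-215\right) + 2 \left(-215\right) \left(-3\right)^{2}} = 4999 - \frac{9^{2} + 16555 - 333 - \left(-1935\right) 9}{11 \cdot 9 - 4085 + 2 \left(-215\right) 9} = 4999 - \frac{81 + 16555 - 333 + 17415}{99 - 4085 - 3870} = 4999 - \frac{1}{-7856} \cdot 33718 = 4999 - \left(- \frac{1}{7856}\right) 33718 = 4999 - - \frac{16859}{3928} = 4999 + \frac{16859}{3928} = \frac{19652931}{3928}$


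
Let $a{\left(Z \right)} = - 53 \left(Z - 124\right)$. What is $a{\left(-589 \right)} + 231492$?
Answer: $269281$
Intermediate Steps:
$a{\left(Z \right)} = 6572 - 53 Z$ ($a{\left(Z \right)} = - 53 \left(-124 + Z\right) = 6572 - 53 Z$)
$a{\left(-589 \right)} + 231492 = \left(6572 - -31217\right) + 231492 = \left(6572 + 31217\right) + 231492 = 37789 + 231492 = 269281$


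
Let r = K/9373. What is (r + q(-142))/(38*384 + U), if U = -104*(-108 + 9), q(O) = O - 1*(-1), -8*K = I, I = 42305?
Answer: -10615049/1866201792 ≈ -0.0056880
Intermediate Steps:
K = -42305/8 (K = -1/8*42305 = -42305/8 ≈ -5288.1)
q(O) = 1 + O (q(O) = O + 1 = 1 + O)
U = 10296 (U = -104*(-99) = 10296)
r = -42305/74984 (r = -42305/8/9373 = -42305/8*1/9373 = -42305/74984 ≈ -0.56419)
(r + q(-142))/(38*384 + U) = (-42305/74984 + (1 - 142))/(38*384 + 10296) = (-42305/74984 - 141)/(14592 + 10296) = -10615049/74984/24888 = -10615049/74984*1/24888 = -10615049/1866201792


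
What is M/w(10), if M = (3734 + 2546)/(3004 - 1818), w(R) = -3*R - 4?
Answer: -1570/10081 ≈ -0.15574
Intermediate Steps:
w(R) = -4 - 3*R
M = 3140/593 (M = 6280/1186 = 6280*(1/1186) = 3140/593 ≈ 5.2951)
M/w(10) = 3140/(593*(-4 - 3*10)) = 3140/(593*(-4 - 30)) = (3140/593)/(-34) = (3140/593)*(-1/34) = -1570/10081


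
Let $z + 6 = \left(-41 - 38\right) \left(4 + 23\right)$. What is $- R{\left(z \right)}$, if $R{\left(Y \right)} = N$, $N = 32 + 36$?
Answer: $-68$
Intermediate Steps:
$z = -2139$ ($z = -6 + \left(-41 - 38\right) \left(4 + 23\right) = -6 - 2133 = -2139$)
$N = 68$
$R{\left(Y \right)} = 68$
$- R{\left(z \right)} = \left(-1\right) 68 = -68$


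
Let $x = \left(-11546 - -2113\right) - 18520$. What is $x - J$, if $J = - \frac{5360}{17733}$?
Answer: $- \frac{495685189}{17733} \approx -27953.0$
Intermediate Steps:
$J = - \frac{5360}{17733}$ ($J = \left(-5360\right) \frac{1}{17733} = - \frac{5360}{17733} \approx -0.30226$)
$x = -27953$ ($x = \left(-11546 + 2113\right) - 18520 = -9433 - 18520 = -27953$)
$x - J = -27953 - - \frac{5360}{17733} = -27953 + \frac{5360}{17733} = - \frac{495685189}{17733}$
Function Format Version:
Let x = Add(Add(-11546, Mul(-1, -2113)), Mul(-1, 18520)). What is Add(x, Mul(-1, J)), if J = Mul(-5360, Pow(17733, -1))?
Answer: Rational(-495685189, 17733) ≈ -27953.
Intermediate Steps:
J = Rational(-5360, 17733) (J = Mul(-5360, Rational(1, 17733)) = Rational(-5360, 17733) ≈ -0.30226)
x = -27953 (x = Add(Add(-11546, 2113), -18520) = Add(-9433, -18520) = -27953)
Add(x, Mul(-1, J)) = Add(-27953, Mul(-1, Rational(-5360, 17733))) = Add(-27953, Rational(5360, 17733)) = Rational(-495685189, 17733)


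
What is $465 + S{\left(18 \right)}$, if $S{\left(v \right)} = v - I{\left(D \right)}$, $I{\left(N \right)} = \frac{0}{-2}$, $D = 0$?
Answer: $483$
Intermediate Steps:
$I{\left(N \right)} = 0$ ($I{\left(N \right)} = 0 \left(- \frac{1}{2}\right) = 0$)
$S{\left(v \right)} = v$ ($S{\left(v \right)} = v - 0 = v + 0 = v$)
$465 + S{\left(18 \right)} = 465 + 18 = 483$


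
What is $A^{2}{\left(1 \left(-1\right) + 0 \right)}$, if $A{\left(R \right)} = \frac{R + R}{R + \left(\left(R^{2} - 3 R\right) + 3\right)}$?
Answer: $\frac{1}{9} \approx 0.11111$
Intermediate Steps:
$A{\left(R \right)} = \frac{2 R}{3 + R^{2} - 2 R}$ ($A{\left(R \right)} = \frac{2 R}{R + \left(3 + R^{2} - 3 R\right)} = \frac{2 R}{3 + R^{2} - 2 R}$)
$A^{2}{\left(1 \left(-1\right) + 0 \right)} = \left(\frac{2 \left(1 \left(-1\right) + 0\right)}{3 + \left(1 \left(-1\right) + 0\right)^{2} - 2 \left(1 \left(-1\right) + 0\right)}\right)^{2} = \left(\frac{2 \left(-1 + 0\right)}{3 + \left(-1 + 0\right)^{2} - 2 \left(-1 + 0\right)}\right)^{2} = \left(2 \left(-1\right) \frac{1}{3 + \left(-1\right)^{2} - -2}\right)^{2} = \left(2 \left(-1\right) \frac{1}{3 + 1 + 2}\right)^{2} = \left(2 \left(-1\right) \frac{1}{6}\right)^{2} = \left(- \frac{1}{3}\right)^{2} = \frac{1}{9}$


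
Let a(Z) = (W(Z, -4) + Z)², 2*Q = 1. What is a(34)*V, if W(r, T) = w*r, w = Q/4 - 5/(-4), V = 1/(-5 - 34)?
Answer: -104329/624 ≈ -167.19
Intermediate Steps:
Q = ½ (Q = (½)*1 = ½ ≈ 0.50000)
V = -1/39 (V = 1/(-39) = -1/39 ≈ -0.025641)
w = 11/8 (w = (½)/4 - 5/(-4) = (½)*(¼) - 5*(-¼) = ⅛ + 5/4 = 11/8 ≈ 1.3750)
W(r, T) = 11*r/8
a(Z) = 361*Z²/64 (a(Z) = (11*Z/8 + Z)² = (19*Z/8)² = 361*Z²/64)
a(34)*V = ((361/64)*34²)*(-1/39) = ((361/64)*1156)*(-1/39) = (104329/16)*(-1/39) = -104329/624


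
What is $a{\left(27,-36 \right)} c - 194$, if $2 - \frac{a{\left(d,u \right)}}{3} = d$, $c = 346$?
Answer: $-26144$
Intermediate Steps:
$a{\left(d,u \right)} = 6 - 3 d$
$a{\left(27,-36 \right)} c - 194 = \left(6 - 81\right) 346 - 194 = \left(-75\right) 346 - 194 = -25950 - 194 = -26144$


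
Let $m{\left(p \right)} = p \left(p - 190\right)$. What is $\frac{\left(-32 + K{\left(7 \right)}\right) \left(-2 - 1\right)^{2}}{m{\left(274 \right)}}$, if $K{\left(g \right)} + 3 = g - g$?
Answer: $- \frac{15}{1096} \approx -0.013686$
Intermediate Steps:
$K{\left(g \right)} = -3$ ($K{\left(g \right)} = -3 + \left(g - g\right) = -3 + 0 = -3$)
$m{\left(p \right)} = p \left(-190 + p\right)$
$\frac{\left(-32 + K{\left(7 \right)}\right) \left(-2 - 1\right)^{2}}{m{\left(274 \right)}} = \frac{\left(-32 - 3\right) \left(-2 - 1\right)^{2}}{274 \left(-190 + 274\right)} = \frac{\left(-35\right) \left(-3\right)^{2}}{274 \cdot 84} = \frac{\left(-35\right) 9}{23016} = \left(-315\right) \frac{1}{23016} = - \frac{15}{1096}$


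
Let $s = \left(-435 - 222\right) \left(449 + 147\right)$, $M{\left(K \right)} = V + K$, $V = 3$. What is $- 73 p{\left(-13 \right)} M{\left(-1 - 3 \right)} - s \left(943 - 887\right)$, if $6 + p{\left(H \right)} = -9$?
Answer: $21926937$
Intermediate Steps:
$p{\left(H \right)} = -15$ ($p{\left(H \right)} = -6 - 9 = -15$)
$M{\left(K \right)} = 3 + K$
$s = -391572$ ($s = \left(-657\right) 596 = -391572$)
$- 73 p{\left(-13 \right)} M{\left(-1 - 3 \right)} - s \left(943 - 887\right) = \left(-73\right) \left(-15\right) \left(3 - 4\right) - - 391572 \left(943 - 887\right) = 1095 \left(3 - 4\right) - \left(-391572\right) 56 = 1095 \left(-1\right) - -21928032 = -1095 + 21928032 = 21926937$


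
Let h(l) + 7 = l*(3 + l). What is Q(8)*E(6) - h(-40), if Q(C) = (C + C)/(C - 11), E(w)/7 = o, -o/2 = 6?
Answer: -1025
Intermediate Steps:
o = -12 (o = -2*6 = -12)
E(w) = -84 (E(w) = 7*(-12) = -84)
h(l) = -7 + l*(3 + l)
Q(C) = 2*C/(-11 + C) (Q(C) = (2*C)/(-11 + C) = 2*C/(-11 + C))
Q(8)*E(6) - h(-40) = (2*8/(-11 + 8))*(-84) - (-7 + (-40)² + 3*(-40)) = (2*8/(-3))*(-84) - (-7 + 1600 - 120) = (2*8*(-⅓))*(-84) - 1*1473 = -16/3*(-84) - 1473 = 448 - 1473 = -1025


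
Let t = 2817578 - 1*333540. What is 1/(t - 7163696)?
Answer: -1/4679658 ≈ -2.1369e-7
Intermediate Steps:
t = 2484038 (t = 2817578 - 333540 = 2484038)
1/(t - 7163696) = 1/(2484038 - 7163696) = 1/(-4679658) = -1/4679658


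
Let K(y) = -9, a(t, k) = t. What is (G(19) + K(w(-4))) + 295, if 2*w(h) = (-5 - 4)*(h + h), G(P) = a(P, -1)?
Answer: 305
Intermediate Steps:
G(P) = P
w(h) = -9*h (w(h) = ((-5 - 4)*(h + h))/2 = (-18*h)/2 = -9*h)
(G(19) + K(w(-4))) + 295 = (19 - 9) + 295 = 10 + 295 = 305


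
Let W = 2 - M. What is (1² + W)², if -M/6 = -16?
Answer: 8649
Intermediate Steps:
M = 96 (M = -6*(-16) = 96)
W = -94 (W = 2 - 1*96 = 2 - 96 = -94)
(1² + W)² = (1² - 94)² = (1 - 94)² = (-93)² = 8649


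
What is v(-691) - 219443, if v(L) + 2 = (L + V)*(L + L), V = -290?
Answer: 1136297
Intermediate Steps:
v(L) = -2 + 2*L*(-290 + L) (v(L) = -2 + (L - 290)*(L + L) = -2 + (-290 + L)*(2*L) = -2 + 2*L*(-290 + L))
v(-691) - 219443 = (-2 - 580*(-691) + 2*(-691)²) - 219443 = (-2 + 400780 + 2*477481) - 219443 = (-2 + 400780 + 954962) - 219443 = 1355740 - 219443 = 1136297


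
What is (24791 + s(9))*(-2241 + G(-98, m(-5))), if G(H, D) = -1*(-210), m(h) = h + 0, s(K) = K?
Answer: -50368800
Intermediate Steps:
m(h) = h
G(H, D) = 210
(24791 + s(9))*(-2241 + G(-98, m(-5))) = (24791 + 9)*(-2241 + 210) = 24800*(-2031) = -50368800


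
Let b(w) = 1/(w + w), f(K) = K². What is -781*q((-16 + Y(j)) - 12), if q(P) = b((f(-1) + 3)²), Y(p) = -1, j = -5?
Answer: -781/32 ≈ -24.406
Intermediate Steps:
b(w) = 1/(2*w)
q(P) = 1/32 (q(P) = 1/(2*(((-1)² + 3)²)) = 1/(2*((1 + 3)²)) = 1/(2*(4²)) = (½)/16 = (½)*(1/16) = 1/32)
-781*q((-16 + Y(j)) - 12) = -781*1/32 = -781/32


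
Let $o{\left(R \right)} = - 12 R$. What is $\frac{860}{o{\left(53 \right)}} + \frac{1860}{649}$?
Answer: $\frac{156205}{103191} \approx 1.5137$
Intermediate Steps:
$\frac{860}{o{\left(53 \right)}} + \frac{1860}{649} = \frac{860}{\left(-12\right) 53} + \frac{1860}{649} = \frac{860}{-636} + 1860 \cdot \frac{1}{649} = 860 \left(- \frac{1}{636}\right) + \frac{1860}{649} = - \frac{215}{159} + \frac{1860}{649} = \frac{156205}{103191}$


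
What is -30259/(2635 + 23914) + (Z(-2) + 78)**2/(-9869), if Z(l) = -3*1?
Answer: -3222764/1884979 ≈ -1.7097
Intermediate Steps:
Z(l) = -3
-30259/(2635 + 23914) + (Z(-2) + 78)**2/(-9869) = -30259/(2635 + 23914) + (-3 + 78)**2/(-9869) = -30259/26549 + 75**2*(-1/9869) = -30259*1/26549 + 5625*(-1/9869) = -30259/26549 - 5625/9869 = -3222764/1884979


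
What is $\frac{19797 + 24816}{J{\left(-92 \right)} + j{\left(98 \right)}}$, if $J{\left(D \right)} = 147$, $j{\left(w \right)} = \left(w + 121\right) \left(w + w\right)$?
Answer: $\frac{14871}{14357} \approx 1.0358$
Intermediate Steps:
$j{\left(w \right)} = 2 w \left(121 + w\right)$ ($j{\left(w \right)} = \left(121 + w\right) 2 w = 2 w \left(121 + w\right)$)
$\frac{19797 + 24816}{J{\left(-92 \right)} + j{\left(98 \right)}} = \frac{19797 + 24816}{147 + 2 \cdot 98 \left(121 + 98\right)} = \frac{44613}{147 + 2 \cdot 98 \cdot 219} = \frac{44613}{147 + 42924} = \frac{44613}{43071} = 44613 \cdot \frac{1}{43071} = \frac{14871}{14357}$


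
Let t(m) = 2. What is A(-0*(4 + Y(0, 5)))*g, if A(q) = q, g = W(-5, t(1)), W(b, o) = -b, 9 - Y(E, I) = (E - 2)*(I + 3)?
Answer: 0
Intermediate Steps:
Y(E, I) = 9 - (-2 + E)*(3 + I) (Y(E, I) = 9 - (E - 2)*(I + 3) = 9 - (-2 + E)*(3 + I))
g = 5 (g = -1*(-5) = 5)
A(-0*(4 + Y(0, 5)))*g = -0*(4 + (15 - 3*0 + 2*5 - 1*0*5))*5 = -0*(4 + (15 + 0 + 10 + 0))*5 = -0*(4 + 25)*5 = -0*29*5 = -1*0*5 = 0*5 = 0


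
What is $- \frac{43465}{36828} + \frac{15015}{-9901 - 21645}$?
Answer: $- \frac{962059655}{580888044} \approx -1.6562$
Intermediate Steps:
$- \frac{43465}{36828} + \frac{15015}{-9901 - 21645} = \left(-43465\right) \frac{1}{36828} + \frac{15015}{-31546} = - \frac{43465}{36828} + 15015 \left(- \frac{1}{31546}\right) = - \frac{43465}{36828} - \frac{15015}{31546} = - \frac{962059655}{580888044}$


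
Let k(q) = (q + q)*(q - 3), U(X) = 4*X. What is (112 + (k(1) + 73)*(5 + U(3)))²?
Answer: 1651225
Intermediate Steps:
k(q) = 2*q*(-3 + q) (k(q) = (2*q)*(-3 + q) = 2*q*(-3 + q))
(112 + (k(1) + 73)*(5 + U(3)))² = (112 + (2*1*(-3 + 1) + 73)*(5 + 4*3))² = (112 + (2*1*(-2) + 73)*(5 + 12))² = (112 + (-4 + 73)*17)² = (112 + 69*17)² = (112 + 1173)² = 1285² = 1651225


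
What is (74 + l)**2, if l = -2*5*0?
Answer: 5476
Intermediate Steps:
l = 0 (l = -10*0 = 0)
(74 + l)**2 = (74 + 0)**2 = 74**2 = 5476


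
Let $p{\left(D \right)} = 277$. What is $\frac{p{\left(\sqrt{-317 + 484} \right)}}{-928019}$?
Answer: $- \frac{277}{928019} \approx -0.00029849$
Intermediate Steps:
$\frac{p{\left(\sqrt{-317 + 484} \right)}}{-928019} = \frac{277}{-928019} = 277 \left(- \frac{1}{928019}\right) = - \frac{277}{928019}$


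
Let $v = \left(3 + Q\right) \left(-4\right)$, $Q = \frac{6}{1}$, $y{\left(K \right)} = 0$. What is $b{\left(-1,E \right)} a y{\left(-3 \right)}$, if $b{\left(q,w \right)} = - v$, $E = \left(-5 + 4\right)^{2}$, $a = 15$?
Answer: $0$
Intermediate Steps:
$Q = 6$ ($Q = 6 \cdot 1 = 6$)
$v = -36$ ($v = \left(3 + 6\right) \left(-4\right) = 9 \left(-4\right) = -36$)
$E = 1$ ($E = \left(-1\right)^{2} = 1$)
$b{\left(q,w \right)} = 36$ ($b{\left(q,w \right)} = \left(-1\right) \left(-36\right) = 36$)
$b{\left(-1,E \right)} a y{\left(-3 \right)} = 36 \cdot 15 \cdot 0 = 540 \cdot 0 = 0$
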